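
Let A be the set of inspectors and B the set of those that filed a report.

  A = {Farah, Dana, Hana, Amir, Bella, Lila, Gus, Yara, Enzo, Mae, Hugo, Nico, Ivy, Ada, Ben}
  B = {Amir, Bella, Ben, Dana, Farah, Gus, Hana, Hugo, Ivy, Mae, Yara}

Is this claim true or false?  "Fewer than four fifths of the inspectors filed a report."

The determiner here denotes the relation: |A ∩ B| / |A| < 4/5.
|A| = 15, |A ∩ B| = 11, |A ∖ B| = 4.
|A ∩ B|/|A| = 11/15, so the statement is true.

True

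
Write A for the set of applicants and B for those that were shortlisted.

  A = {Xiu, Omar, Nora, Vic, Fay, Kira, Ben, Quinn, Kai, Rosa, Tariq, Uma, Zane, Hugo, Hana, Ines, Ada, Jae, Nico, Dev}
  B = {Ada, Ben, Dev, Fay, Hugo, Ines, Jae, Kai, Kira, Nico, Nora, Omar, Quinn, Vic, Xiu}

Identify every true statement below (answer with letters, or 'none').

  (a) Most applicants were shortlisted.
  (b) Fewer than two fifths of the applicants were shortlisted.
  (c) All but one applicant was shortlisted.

(a)

|A| = 20, |A ∩ B| = 15, |A ∖ B| = 5.
(a) |A ∩ B| > |A ∖ B|: holds.
(b) |A ∩ B| / |A| < 2/5: fails.
(c) |A ∖ B| = 1: fails.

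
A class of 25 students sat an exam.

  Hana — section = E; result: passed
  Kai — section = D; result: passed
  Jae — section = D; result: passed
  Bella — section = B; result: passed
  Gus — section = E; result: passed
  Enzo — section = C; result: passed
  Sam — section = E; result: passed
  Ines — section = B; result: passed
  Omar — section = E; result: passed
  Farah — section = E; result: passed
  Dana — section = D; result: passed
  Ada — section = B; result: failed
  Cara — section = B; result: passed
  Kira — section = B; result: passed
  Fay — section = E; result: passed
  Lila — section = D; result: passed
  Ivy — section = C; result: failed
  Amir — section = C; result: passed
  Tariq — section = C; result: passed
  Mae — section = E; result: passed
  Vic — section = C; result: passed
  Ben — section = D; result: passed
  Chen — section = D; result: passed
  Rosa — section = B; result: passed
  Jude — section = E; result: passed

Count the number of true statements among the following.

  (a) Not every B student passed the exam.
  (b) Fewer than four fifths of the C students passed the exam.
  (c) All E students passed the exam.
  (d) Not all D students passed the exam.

2

(a) B: |A| = 6, |A ∩ B| = 5; needs A ⊄ B (|A ∖ B| ≥ 1) — true.
(b) C: |A| = 5, |A ∩ B| = 4; needs |A ∩ B| / |A| < 4/5 — false.
(c) E: |A| = 8, |A ∩ B| = 8; needs A ⊆ B, i.e. every element of A is in B (|A ∖ B| = 0) — true.
(d) D: |A| = 6, |A ∩ B| = 6; needs A ⊄ B (|A ∖ B| ≥ 1) — false.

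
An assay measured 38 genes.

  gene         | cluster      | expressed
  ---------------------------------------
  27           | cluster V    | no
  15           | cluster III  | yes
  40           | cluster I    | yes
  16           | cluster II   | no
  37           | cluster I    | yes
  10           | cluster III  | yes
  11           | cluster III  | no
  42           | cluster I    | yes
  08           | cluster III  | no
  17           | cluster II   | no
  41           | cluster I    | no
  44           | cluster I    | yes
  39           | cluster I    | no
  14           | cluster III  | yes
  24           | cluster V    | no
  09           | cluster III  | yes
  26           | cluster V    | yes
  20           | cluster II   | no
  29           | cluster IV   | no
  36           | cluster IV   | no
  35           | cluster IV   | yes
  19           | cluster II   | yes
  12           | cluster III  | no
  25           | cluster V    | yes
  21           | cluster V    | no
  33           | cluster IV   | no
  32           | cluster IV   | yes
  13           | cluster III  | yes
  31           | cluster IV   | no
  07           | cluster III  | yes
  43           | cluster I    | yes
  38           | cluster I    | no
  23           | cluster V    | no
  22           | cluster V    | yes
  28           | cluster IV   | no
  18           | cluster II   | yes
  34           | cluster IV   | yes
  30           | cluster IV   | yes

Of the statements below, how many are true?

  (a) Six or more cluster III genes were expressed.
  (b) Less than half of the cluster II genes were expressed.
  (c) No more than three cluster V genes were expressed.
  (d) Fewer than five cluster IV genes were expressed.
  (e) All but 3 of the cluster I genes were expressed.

5

(a) cluster III: |A| = 9, |A ∩ B| = 6; needs |A ∩ B| ≥ 6 — true.
(b) cluster II: |A| = 5, |A ∩ B| = 2; needs |A ∩ B| < |A ∖ B| — true.
(c) cluster V: |A| = 7, |A ∩ B| = 3; needs |A ∩ B| ≤ 3 — true.
(d) cluster IV: |A| = 9, |A ∩ B| = 4; needs |A ∩ B| < 5 — true.
(e) cluster I: |A| = 8, |A ∩ B| = 5; needs |A ∖ B| = 3 — true.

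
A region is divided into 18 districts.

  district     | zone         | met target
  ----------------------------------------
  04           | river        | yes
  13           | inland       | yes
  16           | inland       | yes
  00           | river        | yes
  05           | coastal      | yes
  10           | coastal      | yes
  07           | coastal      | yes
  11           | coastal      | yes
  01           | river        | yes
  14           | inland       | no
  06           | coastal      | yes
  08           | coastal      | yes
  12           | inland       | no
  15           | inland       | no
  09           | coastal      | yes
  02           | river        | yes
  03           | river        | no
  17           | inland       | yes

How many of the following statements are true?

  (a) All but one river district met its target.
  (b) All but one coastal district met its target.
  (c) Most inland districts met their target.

1

(a) river: |A| = 5, |A ∩ B| = 4; needs |A ∖ B| = 1 — true.
(b) coastal: |A| = 7, |A ∩ B| = 7; needs |A ∖ B| = 1 — false.
(c) inland: |A| = 6, |A ∩ B| = 3; needs |A ∩ B| > |A ∖ B| — false.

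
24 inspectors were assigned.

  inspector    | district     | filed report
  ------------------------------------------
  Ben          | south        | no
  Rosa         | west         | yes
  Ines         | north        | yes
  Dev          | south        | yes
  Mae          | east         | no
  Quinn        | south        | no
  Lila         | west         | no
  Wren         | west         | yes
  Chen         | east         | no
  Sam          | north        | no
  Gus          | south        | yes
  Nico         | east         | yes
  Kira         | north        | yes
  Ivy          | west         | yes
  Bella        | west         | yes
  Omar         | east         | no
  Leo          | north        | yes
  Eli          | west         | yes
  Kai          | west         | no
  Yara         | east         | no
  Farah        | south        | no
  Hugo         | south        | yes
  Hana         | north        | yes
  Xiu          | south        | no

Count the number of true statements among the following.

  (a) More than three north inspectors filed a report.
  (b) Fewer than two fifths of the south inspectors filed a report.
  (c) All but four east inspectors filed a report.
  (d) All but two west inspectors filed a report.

3

(a) north: |A| = 5, |A ∩ B| = 4; needs |A ∩ B| > 3 — true.
(b) south: |A| = 7, |A ∩ B| = 3; needs |A ∩ B| / |A| < 2/5 — false.
(c) east: |A| = 5, |A ∩ B| = 1; needs |A ∖ B| = 4 — true.
(d) west: |A| = 7, |A ∩ B| = 5; needs |A ∖ B| = 2 — true.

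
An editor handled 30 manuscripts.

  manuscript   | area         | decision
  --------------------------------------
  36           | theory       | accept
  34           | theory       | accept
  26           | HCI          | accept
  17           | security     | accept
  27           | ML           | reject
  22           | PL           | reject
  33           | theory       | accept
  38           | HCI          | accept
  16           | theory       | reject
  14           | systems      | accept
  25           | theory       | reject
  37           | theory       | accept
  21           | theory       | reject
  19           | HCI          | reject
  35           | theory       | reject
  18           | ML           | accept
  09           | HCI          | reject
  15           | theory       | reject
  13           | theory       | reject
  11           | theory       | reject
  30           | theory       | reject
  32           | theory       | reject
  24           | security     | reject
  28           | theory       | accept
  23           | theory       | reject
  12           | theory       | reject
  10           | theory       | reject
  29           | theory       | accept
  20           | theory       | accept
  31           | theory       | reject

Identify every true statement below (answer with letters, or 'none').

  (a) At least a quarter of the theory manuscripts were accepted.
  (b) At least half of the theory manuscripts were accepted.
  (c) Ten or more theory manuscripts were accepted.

(a)

|A| = 20, |A ∩ B| = 7, |A ∖ B| = 13.
(a) |A ∩ B| / |A| ≥ 1/4: holds.
(b) |A ∩ B| ≥ |A ∖ B|: fails.
(c) |A ∩ B| ≥ 10: fails.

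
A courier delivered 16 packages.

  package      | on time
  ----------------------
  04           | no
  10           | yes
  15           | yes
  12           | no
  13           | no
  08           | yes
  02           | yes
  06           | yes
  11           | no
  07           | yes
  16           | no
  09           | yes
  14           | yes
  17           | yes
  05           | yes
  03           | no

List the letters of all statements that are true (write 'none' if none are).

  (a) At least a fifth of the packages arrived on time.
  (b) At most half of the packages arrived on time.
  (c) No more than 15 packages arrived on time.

(a), (c)

|A| = 16, |A ∩ B| = 10, |A ∖ B| = 6.
(a) |A ∩ B| / |A| ≥ 1/5: holds.
(b) |A ∩ B| ≤ |A ∖ B|: fails.
(c) |A ∩ B| ≤ 15: holds.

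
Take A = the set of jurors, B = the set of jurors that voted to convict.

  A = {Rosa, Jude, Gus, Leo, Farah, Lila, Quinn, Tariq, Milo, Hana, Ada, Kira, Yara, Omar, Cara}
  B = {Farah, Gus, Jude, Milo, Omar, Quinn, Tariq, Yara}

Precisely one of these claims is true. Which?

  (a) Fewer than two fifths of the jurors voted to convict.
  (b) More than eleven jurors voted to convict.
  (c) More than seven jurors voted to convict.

(c)

|A| = 15, |A ∩ B| = 8, |A ∖ B| = 7.
(a) requires |A ∩ B| / |A| < 2/5: false.
(b) requires |A ∩ B| > 11: false.
(c) requires |A ∩ B| > 7: true.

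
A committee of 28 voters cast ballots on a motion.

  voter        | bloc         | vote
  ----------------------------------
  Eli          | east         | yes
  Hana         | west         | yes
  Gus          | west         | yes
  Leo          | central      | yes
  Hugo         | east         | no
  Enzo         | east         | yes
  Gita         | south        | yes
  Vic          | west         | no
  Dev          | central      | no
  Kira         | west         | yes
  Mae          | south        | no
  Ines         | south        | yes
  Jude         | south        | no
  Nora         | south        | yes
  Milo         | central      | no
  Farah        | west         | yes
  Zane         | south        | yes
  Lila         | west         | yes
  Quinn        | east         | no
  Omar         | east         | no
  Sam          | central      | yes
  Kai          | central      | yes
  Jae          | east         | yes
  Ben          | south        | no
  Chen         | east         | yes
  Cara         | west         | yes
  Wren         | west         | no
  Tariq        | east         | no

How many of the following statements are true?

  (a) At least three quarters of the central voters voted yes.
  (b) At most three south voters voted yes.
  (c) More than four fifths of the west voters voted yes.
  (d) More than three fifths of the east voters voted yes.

0

(a) central: |A| = 5, |A ∩ B| = 3; needs |A ∩ B| / |A| ≥ 3/4 — false.
(b) south: |A| = 7, |A ∩ B| = 4; needs |A ∩ B| ≤ 3 — false.
(c) west: |A| = 8, |A ∩ B| = 6; needs |A ∩ B| / |A| > 4/5 — false.
(d) east: |A| = 8, |A ∩ B| = 4; needs |A ∩ B| / |A| > 3/5 — false.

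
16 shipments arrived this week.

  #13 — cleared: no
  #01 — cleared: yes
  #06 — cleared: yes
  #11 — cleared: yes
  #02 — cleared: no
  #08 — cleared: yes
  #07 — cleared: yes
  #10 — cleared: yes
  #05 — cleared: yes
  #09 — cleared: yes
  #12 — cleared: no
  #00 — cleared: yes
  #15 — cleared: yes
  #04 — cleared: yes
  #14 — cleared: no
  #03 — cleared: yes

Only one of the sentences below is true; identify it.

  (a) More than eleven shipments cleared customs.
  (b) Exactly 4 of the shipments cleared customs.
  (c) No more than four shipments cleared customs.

(a)

|A| = 16, |A ∩ B| = 12, |A ∖ B| = 4.
(a) requires |A ∩ B| > 11: true.
(b) requires |A ∩ B| = 4: false.
(c) requires |A ∩ B| ≤ 4: false.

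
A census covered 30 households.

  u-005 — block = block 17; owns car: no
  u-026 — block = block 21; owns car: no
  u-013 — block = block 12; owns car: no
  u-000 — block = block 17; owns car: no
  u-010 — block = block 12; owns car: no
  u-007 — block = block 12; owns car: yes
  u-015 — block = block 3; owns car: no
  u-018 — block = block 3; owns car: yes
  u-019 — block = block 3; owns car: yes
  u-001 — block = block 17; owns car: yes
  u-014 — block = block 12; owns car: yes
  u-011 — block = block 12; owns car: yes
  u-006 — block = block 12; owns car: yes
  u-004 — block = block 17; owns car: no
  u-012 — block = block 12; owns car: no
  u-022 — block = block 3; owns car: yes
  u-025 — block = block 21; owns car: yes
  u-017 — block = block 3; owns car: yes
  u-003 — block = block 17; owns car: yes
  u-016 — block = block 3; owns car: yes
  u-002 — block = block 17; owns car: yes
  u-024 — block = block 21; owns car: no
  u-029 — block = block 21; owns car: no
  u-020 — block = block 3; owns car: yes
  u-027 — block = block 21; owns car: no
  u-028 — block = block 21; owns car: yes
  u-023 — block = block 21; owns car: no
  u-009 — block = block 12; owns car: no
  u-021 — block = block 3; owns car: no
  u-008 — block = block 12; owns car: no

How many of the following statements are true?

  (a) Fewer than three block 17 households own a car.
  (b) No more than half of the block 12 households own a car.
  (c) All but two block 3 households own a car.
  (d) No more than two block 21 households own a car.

(a) block 17: |A| = 6, |A ∩ B| = 3; needs |A ∩ B| < 3 — false.
(b) block 12: |A| = 9, |A ∩ B| = 4; needs |A ∩ B| ≤ |A ∖ B| — true.
(c) block 3: |A| = 8, |A ∩ B| = 6; needs |A ∖ B| = 2 — true.
(d) block 21: |A| = 7, |A ∩ B| = 2; needs |A ∩ B| ≤ 2 — true.

3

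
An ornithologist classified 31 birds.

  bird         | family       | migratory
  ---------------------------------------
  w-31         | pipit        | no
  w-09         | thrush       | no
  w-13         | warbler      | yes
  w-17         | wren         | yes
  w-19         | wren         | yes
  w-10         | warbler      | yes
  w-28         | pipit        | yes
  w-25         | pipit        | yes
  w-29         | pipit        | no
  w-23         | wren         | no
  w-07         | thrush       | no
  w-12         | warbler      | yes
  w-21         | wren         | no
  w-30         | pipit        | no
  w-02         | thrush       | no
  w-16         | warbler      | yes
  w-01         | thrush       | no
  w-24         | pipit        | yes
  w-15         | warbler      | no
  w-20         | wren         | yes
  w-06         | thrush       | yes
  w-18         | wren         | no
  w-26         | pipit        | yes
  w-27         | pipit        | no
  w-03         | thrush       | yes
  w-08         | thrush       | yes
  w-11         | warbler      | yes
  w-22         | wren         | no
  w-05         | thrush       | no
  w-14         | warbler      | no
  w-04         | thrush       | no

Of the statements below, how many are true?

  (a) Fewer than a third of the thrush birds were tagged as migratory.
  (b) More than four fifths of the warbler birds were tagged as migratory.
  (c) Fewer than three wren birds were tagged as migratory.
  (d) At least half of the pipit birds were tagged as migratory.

(a) thrush: |A| = 9, |A ∩ B| = 3; needs |A ∩ B| / |A| < 1/3 — false.
(b) warbler: |A| = 7, |A ∩ B| = 5; needs |A ∩ B| / |A| > 4/5 — false.
(c) wren: |A| = 7, |A ∩ B| = 3; needs |A ∩ B| < 3 — false.
(d) pipit: |A| = 8, |A ∩ B| = 4; needs |A ∩ B| ≥ |A ∖ B| — true.

1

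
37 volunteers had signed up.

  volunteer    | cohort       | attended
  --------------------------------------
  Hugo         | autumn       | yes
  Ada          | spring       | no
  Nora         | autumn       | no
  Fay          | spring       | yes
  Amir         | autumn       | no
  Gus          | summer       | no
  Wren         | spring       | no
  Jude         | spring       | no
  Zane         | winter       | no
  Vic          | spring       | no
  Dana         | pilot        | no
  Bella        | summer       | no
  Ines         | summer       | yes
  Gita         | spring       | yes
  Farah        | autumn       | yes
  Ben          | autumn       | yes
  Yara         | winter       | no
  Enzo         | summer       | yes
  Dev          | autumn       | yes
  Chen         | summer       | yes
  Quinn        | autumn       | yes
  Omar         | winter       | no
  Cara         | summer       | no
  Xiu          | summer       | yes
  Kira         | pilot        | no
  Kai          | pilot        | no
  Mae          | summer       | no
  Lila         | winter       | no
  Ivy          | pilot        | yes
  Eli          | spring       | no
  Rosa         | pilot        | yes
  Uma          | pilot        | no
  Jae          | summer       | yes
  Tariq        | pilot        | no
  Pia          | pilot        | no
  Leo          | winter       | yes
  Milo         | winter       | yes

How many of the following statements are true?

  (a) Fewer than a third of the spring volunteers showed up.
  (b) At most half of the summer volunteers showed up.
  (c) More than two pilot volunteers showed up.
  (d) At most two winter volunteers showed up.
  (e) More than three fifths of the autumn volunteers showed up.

3

(a) spring: |A| = 7, |A ∩ B| = 2; needs |A ∩ B| / |A| < 1/3 — true.
(b) summer: |A| = 9, |A ∩ B| = 5; needs |A ∩ B| ≤ |A ∖ B| — false.
(c) pilot: |A| = 8, |A ∩ B| = 2; needs |A ∩ B| > 2 — false.
(d) winter: |A| = 6, |A ∩ B| = 2; needs |A ∩ B| ≤ 2 — true.
(e) autumn: |A| = 7, |A ∩ B| = 5; needs |A ∩ B| / |A| > 3/5 — true.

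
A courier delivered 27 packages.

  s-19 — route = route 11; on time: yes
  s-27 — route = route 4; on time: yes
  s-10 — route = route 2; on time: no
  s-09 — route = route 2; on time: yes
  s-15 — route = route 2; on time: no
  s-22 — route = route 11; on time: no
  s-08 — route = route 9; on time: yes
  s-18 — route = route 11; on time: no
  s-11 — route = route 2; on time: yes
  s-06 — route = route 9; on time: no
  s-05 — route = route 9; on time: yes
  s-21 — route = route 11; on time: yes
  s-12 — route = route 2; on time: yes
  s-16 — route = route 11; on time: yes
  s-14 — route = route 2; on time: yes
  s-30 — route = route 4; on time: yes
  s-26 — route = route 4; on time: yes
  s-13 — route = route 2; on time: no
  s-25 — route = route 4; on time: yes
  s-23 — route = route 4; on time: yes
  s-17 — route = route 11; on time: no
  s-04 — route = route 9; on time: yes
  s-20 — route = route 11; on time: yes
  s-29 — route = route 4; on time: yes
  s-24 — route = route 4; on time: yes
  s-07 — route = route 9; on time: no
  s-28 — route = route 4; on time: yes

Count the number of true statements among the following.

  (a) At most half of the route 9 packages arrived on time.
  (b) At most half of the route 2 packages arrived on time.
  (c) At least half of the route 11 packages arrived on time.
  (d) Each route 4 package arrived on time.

(a) route 9: |A| = 5, |A ∩ B| = 3; needs |A ∩ B| ≤ |A ∖ B| — false.
(b) route 2: |A| = 7, |A ∩ B| = 4; needs |A ∩ B| ≤ |A ∖ B| — false.
(c) route 11: |A| = 7, |A ∩ B| = 4; needs |A ∩ B| ≥ |A ∖ B| — true.
(d) route 4: |A| = 8, |A ∩ B| = 8; needs A ⊆ B, i.e. every element of A is in B (|A ∖ B| = 0) — true.

2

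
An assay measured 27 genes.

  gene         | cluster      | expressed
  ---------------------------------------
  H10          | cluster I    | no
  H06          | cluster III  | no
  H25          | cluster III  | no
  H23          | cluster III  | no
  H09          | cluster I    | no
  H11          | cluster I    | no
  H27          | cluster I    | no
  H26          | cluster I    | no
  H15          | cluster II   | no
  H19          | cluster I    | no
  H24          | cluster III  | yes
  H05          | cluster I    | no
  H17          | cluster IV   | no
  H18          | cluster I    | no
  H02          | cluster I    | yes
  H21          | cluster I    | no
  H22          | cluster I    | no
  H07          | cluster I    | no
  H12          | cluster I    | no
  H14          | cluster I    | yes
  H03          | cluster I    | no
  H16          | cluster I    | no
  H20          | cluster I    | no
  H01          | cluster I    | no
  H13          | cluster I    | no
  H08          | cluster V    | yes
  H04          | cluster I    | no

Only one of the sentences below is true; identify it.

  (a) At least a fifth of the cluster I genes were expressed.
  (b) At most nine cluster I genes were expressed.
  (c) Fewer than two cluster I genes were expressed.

|A| = 20, |A ∩ B| = 2, |A ∖ B| = 18.
(a) requires |A ∩ B| / |A| ≥ 1/5: false.
(b) requires |A ∩ B| ≤ 9: true.
(c) requires |A ∩ B| < 2: false.

(b)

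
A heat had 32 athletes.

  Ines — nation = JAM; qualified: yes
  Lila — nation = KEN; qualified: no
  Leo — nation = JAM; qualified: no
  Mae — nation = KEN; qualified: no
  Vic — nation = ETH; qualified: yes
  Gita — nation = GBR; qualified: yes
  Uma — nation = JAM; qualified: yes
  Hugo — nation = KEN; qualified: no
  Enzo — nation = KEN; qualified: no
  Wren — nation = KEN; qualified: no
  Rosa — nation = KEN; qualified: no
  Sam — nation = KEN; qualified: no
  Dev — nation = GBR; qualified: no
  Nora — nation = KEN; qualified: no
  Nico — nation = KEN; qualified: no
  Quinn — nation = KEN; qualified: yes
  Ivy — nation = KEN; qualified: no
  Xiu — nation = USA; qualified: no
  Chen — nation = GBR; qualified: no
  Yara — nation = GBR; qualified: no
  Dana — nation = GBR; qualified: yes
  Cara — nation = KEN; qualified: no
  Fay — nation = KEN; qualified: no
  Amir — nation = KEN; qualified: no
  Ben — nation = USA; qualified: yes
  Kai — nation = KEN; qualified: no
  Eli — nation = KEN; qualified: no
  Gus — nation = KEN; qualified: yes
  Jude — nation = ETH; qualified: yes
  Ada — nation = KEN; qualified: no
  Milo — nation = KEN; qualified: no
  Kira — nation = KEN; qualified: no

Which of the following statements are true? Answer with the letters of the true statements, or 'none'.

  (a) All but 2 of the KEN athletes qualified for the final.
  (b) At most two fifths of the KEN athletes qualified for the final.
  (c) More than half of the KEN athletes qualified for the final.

(b)

|A| = 20, |A ∩ B| = 2, |A ∖ B| = 18.
(a) |A ∖ B| = 2: fails.
(b) |A ∩ B| / |A| ≤ 2/5: holds.
(c) |A ∩ B| > |A ∖ B|: fails.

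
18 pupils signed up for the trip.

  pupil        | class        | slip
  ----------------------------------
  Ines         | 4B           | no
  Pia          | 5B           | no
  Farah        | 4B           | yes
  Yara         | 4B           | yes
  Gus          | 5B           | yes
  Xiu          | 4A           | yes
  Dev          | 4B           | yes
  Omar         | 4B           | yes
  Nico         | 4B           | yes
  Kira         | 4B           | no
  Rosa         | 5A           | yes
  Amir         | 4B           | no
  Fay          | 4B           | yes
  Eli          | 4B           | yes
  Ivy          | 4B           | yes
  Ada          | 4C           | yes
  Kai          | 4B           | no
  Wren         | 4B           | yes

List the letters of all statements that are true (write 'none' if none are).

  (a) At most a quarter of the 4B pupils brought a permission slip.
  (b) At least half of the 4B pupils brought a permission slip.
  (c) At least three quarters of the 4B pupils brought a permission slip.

(b)

|A| = 13, |A ∩ B| = 9, |A ∖ B| = 4.
(a) |A ∩ B| / |A| ≤ 1/4: fails.
(b) |A ∩ B| ≥ |A ∖ B|: holds.
(c) |A ∩ B| / |A| ≥ 3/4: fails.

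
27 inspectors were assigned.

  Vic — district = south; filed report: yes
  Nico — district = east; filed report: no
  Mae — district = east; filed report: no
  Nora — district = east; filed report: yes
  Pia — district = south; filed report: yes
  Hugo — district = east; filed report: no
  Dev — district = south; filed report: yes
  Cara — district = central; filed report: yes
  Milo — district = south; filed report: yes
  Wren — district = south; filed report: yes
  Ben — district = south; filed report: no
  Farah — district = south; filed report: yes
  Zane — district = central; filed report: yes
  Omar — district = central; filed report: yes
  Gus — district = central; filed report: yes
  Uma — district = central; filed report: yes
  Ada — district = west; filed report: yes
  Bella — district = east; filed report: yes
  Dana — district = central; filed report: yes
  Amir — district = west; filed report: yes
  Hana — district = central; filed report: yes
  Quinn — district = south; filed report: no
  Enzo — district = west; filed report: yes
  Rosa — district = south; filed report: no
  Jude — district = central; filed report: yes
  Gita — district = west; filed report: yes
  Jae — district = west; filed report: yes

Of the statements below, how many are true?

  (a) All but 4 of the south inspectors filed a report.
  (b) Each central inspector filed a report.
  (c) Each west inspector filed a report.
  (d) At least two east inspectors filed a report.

3

(a) south: |A| = 9, |A ∩ B| = 6; needs |A ∖ B| = 4 — false.
(b) central: |A| = 8, |A ∩ B| = 8; needs A ⊆ B, i.e. every element of A is in B (|A ∖ B| = 0) — true.
(c) west: |A| = 5, |A ∩ B| = 5; needs A ⊆ B, i.e. every element of A is in B (|A ∖ B| = 0) — true.
(d) east: |A| = 5, |A ∩ B| = 2; needs |A ∩ B| ≥ 2 — true.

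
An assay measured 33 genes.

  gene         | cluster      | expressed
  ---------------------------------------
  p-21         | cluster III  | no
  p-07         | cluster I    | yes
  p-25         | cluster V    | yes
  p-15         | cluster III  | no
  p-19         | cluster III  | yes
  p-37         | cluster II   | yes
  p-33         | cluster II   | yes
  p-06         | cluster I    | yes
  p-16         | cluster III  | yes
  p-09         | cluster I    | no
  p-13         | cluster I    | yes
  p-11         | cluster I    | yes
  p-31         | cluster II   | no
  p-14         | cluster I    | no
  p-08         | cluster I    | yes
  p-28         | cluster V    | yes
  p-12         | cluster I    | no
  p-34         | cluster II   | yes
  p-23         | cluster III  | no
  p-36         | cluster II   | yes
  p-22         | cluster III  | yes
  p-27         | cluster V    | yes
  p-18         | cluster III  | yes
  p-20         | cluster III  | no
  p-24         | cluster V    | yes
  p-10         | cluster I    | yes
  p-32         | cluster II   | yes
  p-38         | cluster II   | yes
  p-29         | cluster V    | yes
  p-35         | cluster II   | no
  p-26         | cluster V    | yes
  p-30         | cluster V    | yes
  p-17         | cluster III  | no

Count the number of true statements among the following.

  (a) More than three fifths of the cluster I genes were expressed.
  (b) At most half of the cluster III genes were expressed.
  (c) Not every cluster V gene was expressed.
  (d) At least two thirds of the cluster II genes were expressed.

(a) cluster I: |A| = 9, |A ∩ B| = 6; needs |A ∩ B| / |A| > 3/5 — true.
(b) cluster III: |A| = 9, |A ∩ B| = 4; needs |A ∩ B| ≤ |A ∖ B| — true.
(c) cluster V: |A| = 7, |A ∩ B| = 7; needs A ⊄ B (|A ∖ B| ≥ 1) — false.
(d) cluster II: |A| = 8, |A ∩ B| = 6; needs |A ∩ B| / |A| ≥ 2/3 — true.

3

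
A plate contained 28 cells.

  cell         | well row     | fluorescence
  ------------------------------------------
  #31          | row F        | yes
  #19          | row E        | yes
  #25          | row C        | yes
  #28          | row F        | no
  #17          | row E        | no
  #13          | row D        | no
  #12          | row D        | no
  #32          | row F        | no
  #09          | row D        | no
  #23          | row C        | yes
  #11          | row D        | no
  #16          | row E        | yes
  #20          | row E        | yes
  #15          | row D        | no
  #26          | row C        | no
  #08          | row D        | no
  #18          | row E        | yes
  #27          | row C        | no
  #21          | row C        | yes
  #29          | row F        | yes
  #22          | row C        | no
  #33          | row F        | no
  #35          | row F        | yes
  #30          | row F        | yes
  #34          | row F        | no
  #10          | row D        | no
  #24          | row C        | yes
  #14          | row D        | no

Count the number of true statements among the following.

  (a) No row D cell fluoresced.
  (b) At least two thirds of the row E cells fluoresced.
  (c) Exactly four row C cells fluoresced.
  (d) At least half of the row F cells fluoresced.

4

(a) row D: |A| = 8, |A ∩ B| = 0; needs A ∩ B = ∅ (|A ∩ B| = 0) — true.
(b) row E: |A| = 5, |A ∩ B| = 4; needs |A ∩ B| / |A| ≥ 2/3 — true.
(c) row C: |A| = 7, |A ∩ B| = 4; needs |A ∩ B| = 4 — true.
(d) row F: |A| = 8, |A ∩ B| = 4; needs |A ∩ B| ≥ |A ∖ B| — true.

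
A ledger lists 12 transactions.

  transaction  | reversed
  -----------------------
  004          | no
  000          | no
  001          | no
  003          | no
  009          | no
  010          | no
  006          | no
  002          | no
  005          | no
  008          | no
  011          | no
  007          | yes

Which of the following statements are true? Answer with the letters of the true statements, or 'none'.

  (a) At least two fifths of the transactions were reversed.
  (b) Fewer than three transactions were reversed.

(b)

|A| = 12, |A ∩ B| = 1, |A ∖ B| = 11.
(a) |A ∩ B| / |A| ≥ 2/5: fails.
(b) |A ∩ B| < 3: holds.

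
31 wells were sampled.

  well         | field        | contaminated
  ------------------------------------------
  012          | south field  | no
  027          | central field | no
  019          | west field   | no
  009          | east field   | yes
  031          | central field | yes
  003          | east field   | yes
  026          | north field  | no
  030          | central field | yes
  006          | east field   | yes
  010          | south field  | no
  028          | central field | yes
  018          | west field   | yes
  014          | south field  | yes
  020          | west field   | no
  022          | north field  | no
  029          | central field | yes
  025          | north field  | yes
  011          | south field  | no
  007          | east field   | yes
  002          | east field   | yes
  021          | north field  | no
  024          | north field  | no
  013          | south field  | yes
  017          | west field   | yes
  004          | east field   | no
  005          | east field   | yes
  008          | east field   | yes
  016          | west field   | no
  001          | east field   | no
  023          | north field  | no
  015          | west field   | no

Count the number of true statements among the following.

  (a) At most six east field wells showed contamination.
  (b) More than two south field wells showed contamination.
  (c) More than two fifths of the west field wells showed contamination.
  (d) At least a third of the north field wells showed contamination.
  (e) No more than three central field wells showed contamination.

0

(a) east field: |A| = 9, |A ∩ B| = 7; needs |A ∩ B| ≤ 6 — false.
(b) south field: |A| = 5, |A ∩ B| = 2; needs |A ∩ B| > 2 — false.
(c) west field: |A| = 6, |A ∩ B| = 2; needs |A ∩ B| / |A| > 2/5 — false.
(d) north field: |A| = 6, |A ∩ B| = 1; needs |A ∩ B| / |A| ≥ 1/3 — false.
(e) central field: |A| = 5, |A ∩ B| = 4; needs |A ∩ B| ≤ 3 — false.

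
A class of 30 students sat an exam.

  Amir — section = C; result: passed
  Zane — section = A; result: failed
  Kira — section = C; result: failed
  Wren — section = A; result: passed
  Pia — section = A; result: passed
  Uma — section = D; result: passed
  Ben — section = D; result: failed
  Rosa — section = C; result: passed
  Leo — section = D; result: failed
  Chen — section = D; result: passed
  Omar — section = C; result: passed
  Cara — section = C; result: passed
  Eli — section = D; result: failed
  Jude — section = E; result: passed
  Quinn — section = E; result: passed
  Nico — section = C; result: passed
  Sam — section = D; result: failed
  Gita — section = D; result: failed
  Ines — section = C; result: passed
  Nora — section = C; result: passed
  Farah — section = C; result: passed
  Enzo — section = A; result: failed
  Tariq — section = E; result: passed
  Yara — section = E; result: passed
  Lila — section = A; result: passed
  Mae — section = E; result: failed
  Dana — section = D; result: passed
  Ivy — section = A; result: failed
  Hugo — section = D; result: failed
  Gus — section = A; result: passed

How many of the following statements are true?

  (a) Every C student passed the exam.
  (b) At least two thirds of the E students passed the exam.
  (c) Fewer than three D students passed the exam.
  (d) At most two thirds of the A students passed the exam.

2

(a) C: |A| = 9, |A ∩ B| = 8; needs A ⊆ B, i.e. every element of A is in B (|A ∖ B| = 0) — false.
(b) E: |A| = 5, |A ∩ B| = 4; needs |A ∩ B| / |A| ≥ 2/3 — true.
(c) D: |A| = 9, |A ∩ B| = 3; needs |A ∩ B| < 3 — false.
(d) A: |A| = 7, |A ∩ B| = 4; needs |A ∩ B| / |A| ≤ 2/3 — true.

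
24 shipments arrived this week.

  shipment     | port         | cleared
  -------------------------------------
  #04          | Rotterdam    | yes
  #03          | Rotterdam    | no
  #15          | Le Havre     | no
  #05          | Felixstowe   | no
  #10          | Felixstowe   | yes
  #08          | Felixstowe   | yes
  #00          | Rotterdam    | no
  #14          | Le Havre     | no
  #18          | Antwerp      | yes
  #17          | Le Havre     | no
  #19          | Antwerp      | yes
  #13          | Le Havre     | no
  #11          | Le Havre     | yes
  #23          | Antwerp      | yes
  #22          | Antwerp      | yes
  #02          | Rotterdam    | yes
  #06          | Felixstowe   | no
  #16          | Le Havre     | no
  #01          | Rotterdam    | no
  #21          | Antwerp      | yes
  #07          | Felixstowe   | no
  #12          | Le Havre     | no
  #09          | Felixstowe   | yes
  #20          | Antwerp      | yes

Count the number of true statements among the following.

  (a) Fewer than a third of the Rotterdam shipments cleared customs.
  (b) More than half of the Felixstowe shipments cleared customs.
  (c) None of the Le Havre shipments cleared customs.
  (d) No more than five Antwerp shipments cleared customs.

(a) Rotterdam: |A| = 5, |A ∩ B| = 2; needs |A ∩ B| / |A| < 1/3 — false.
(b) Felixstowe: |A| = 6, |A ∩ B| = 3; needs |A ∩ B| > |A ∖ B| — false.
(c) Le Havre: |A| = 7, |A ∩ B| = 1; needs A ∩ B = ∅ (|A ∩ B| = 0) — false.
(d) Antwerp: |A| = 6, |A ∩ B| = 6; needs |A ∩ B| ≤ 5 — false.

0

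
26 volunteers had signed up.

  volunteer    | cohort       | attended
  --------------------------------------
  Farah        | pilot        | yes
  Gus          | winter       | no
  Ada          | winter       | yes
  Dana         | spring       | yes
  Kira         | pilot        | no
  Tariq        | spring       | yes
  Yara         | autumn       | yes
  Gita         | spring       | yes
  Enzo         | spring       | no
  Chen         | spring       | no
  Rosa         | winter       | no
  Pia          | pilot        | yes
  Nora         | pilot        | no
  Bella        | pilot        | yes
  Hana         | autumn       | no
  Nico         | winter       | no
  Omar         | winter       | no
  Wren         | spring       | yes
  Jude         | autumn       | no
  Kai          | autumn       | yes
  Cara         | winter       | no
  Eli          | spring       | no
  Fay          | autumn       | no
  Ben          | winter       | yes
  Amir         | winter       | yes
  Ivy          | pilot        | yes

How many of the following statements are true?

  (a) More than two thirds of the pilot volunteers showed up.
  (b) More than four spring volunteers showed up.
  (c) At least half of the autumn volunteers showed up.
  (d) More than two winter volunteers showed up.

1

(a) pilot: |A| = 6, |A ∩ B| = 4; needs |A ∩ B| / |A| > 2/3 — false.
(b) spring: |A| = 7, |A ∩ B| = 4; needs |A ∩ B| > 4 — false.
(c) autumn: |A| = 5, |A ∩ B| = 2; needs |A ∩ B| ≥ |A ∖ B| — false.
(d) winter: |A| = 8, |A ∩ B| = 3; needs |A ∩ B| > 2 — true.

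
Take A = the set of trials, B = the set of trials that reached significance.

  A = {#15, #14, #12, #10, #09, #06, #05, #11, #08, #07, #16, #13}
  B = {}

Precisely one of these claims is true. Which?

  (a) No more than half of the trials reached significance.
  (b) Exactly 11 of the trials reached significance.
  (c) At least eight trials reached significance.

(a)

|A| = 12, |A ∩ B| = 0, |A ∖ B| = 12.
(a) requires |A ∩ B| ≤ |A ∖ B|: true.
(b) requires |A ∩ B| = 11: false.
(c) requires |A ∩ B| ≥ 8: false.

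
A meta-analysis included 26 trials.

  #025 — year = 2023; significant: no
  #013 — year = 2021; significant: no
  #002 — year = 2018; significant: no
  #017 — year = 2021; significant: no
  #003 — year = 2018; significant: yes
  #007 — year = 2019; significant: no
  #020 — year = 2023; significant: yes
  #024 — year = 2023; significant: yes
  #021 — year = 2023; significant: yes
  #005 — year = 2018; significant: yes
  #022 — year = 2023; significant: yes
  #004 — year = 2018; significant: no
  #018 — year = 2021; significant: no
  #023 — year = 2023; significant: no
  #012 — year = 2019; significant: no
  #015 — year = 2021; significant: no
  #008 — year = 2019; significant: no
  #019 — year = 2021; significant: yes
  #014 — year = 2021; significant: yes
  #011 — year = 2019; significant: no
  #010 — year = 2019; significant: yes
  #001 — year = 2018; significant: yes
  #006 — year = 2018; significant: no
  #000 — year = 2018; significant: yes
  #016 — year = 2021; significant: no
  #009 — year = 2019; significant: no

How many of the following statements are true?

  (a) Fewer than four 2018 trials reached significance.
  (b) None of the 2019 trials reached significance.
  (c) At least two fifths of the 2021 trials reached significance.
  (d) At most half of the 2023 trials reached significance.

(a) 2018: |A| = 7, |A ∩ B| = 4; needs |A ∩ B| < 4 — false.
(b) 2019: |A| = 6, |A ∩ B| = 1; needs A ∩ B = ∅ (|A ∩ B| = 0) — false.
(c) 2021: |A| = 7, |A ∩ B| = 2; needs |A ∩ B| / |A| ≥ 2/5 — false.
(d) 2023: |A| = 6, |A ∩ B| = 4; needs |A ∩ B| ≤ |A ∖ B| — false.

0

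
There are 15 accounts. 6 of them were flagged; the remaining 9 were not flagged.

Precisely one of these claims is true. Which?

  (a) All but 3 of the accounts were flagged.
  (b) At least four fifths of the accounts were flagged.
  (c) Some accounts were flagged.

|A| = 15, |A ∩ B| = 6, |A ∖ B| = 9.
(a) requires |A ∖ B| = 3: false.
(b) requires |A ∩ B| / |A| ≥ 4/5: false.
(c) requires A ∩ B ≠ ∅ (|A ∩ B| ≥ 1): true.

(c)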